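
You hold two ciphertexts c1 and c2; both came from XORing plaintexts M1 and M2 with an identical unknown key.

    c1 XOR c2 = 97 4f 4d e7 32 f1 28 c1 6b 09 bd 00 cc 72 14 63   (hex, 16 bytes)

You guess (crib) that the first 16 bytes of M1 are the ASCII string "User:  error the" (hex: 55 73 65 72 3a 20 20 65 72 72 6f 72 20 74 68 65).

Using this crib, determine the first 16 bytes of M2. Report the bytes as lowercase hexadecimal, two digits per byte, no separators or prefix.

Since c1 ⊕ c2 = M1 ⊕ M2, XORing with the guessed M1 bytes yields the corresponding M2 bytes: M2 = (c1 ⊕ c2) ⊕ M1.
97 XOR 55 = c2
4f XOR 73 = 3c
4d XOR 65 = 28
e7 XOR 72 = 95
32 XOR 3a = 08
f1 XOR 20 = d1
28 XOR 20 = 08
c1 XOR 65 = a4
6b XOR 72 = 19
09 XOR 72 = 7b
bd XOR 6f = d2
00 XOR 72 = 72
cc XOR 20 = ec
72 XOR 74 = 06
14 XOR 68 = 7c
63 XOR 65 = 06

c23c289508d108a4197bd272ec067c06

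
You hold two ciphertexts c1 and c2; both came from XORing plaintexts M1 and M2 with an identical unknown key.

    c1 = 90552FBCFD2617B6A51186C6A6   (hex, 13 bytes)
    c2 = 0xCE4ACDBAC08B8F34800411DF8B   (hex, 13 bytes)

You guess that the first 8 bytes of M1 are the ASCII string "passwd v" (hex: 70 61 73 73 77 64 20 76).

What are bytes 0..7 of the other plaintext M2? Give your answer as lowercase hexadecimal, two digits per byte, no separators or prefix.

First, c1 ⊕ c2 = (M1 ⊕ K) ⊕ (M2 ⊕ K) = M1 ⊕ M2, so the key drops out. Then M2 = (M1 ⊕ M2) ⊕ M1 over the first 8 bytes.
byte 0: (90 xor ce) xor 70 = 5e xor 70 = 2e
byte 1: (55 xor 4a) xor 61 = 1f xor 61 = 7e
byte 2: (2f xor cd) xor 73 = e2 xor 73 = 91
byte 3: (bc xor ba) xor 73 = 06 xor 73 = 75
byte 4: (fd xor c0) xor 77 = 3d xor 77 = 4a
byte 5: (26 xor 8b) xor 64 = ad xor 64 = c9
byte 6: (17 xor 8f) xor 20 = 98 xor 20 = b8
byte 7: (b6 xor 34) xor 76 = 82 xor 76 = f4

2e7e91754ac9b8f4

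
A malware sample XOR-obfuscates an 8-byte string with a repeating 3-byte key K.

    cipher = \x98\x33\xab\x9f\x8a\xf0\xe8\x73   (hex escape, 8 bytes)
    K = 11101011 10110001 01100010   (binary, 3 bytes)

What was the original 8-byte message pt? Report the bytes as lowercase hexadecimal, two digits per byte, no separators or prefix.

The 3-byte key repeats, so the effective keystream is eb b1 62 eb b1 62 eb b1.
byte 0: 98 xor eb = 73
byte 1: 33 xor b1 = 82
byte 2: ab xor 62 = c9
byte 3: 9f xor eb = 74
byte 4: 8a xor b1 = 3b
byte 5: f0 xor 62 = 92
byte 6: e8 xor eb = 03
byte 7: 73 xor b1 = c2

7382c9743b9203c2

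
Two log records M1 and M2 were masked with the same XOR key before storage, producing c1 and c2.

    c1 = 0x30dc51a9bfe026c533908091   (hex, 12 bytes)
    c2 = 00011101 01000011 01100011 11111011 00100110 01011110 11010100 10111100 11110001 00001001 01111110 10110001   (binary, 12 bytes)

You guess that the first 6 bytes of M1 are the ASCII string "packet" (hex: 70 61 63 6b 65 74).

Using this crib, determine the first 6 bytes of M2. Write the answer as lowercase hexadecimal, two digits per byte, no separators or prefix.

First, c1 ⊕ c2 = (M1 ⊕ K) ⊕ (M2 ⊕ K) = M1 ⊕ M2, so the key drops out. Then M2 = (M1 ⊕ M2) ⊕ M1 over the first 6 bytes.
byte 0: (30 xor 1d) xor 70 = 2d xor 70 = 5d
byte 1: (dc xor 43) xor 61 = 9f xor 61 = fe
byte 2: (51 xor 63) xor 63 = 32 xor 63 = 51
byte 3: (a9 xor fb) xor 6b = 52 xor 6b = 39
byte 4: (bf xor 26) xor 65 = 99 xor 65 = fc
byte 5: (e0 xor 5e) xor 74 = be xor 74 = ca

5dfe5139fcca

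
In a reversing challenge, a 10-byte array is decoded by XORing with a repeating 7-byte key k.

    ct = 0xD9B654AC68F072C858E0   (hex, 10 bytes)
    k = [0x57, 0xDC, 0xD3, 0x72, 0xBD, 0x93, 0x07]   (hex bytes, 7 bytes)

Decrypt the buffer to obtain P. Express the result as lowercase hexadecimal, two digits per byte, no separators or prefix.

8e6a87ded563759f8433

The 7-byte key repeats, so the effective keystream is 57 dc d3 72 bd 93 07 57 dc d3.
byte 0: 217 XOR  87 = 142
byte 1: 182 XOR 220 = 106
byte 2:  84 XOR 211 = 135
byte 3: 172 XOR 114 = 222
byte 4: 104 XOR 189 = 213
byte 5: 240 XOR 147 =  99
byte 6: 114 XOR   7 = 117
byte 7: 200 XOR  87 = 159
byte 8:  88 XOR 220 = 132
byte 9: 224 XOR 211 =  51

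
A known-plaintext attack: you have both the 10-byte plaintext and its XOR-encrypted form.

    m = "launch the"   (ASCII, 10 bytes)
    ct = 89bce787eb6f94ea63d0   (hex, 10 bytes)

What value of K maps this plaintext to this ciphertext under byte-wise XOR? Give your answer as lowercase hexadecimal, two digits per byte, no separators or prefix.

Since ct = m ⊕ K, XORing both sides with m gives K = m ⊕ ct.
6c XOR 89 = e5
61 XOR bc = dd
75 XOR e7 = 92
6e XOR 87 = e9
63 XOR eb = 88
68 XOR 6f = 07
20 XOR 94 = b4
74 XOR ea = 9e
68 XOR 63 = 0b
65 XOR d0 = b5

e5dd92e98807b49e0bb5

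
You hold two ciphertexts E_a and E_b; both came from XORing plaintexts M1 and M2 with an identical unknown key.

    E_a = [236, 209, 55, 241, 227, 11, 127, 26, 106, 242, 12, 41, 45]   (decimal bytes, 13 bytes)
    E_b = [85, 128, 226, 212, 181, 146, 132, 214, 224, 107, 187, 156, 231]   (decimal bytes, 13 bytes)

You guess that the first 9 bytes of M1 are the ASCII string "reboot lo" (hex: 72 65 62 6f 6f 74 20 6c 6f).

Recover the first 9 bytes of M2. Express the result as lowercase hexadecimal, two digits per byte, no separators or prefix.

cb34b74a39eddba0e5

First, E_a ⊕ E_b = (M1 ⊕ K) ⊕ (M2 ⊕ K) = M1 ⊕ M2, so the key drops out. Then M2 = (M1 ⊕ M2) ⊕ M1 over the first 9 bytes.
byte 0: (ec ⊕ 55) ⊕ 72 = b9 ⊕ 72 = cb
byte 1: (d1 ⊕ 80) ⊕ 65 = 51 ⊕ 65 = 34
byte 2: (37 ⊕ e2) ⊕ 62 = d5 ⊕ 62 = b7
byte 3: (f1 ⊕ d4) ⊕ 6f = 25 ⊕ 6f = 4a
byte 4: (e3 ⊕ b5) ⊕ 6f = 56 ⊕ 6f = 39
byte 5: (0b ⊕ 92) ⊕ 74 = 99 ⊕ 74 = ed
byte 6: (7f ⊕ 84) ⊕ 20 = fb ⊕ 20 = db
byte 7: (1a ⊕ d6) ⊕ 6c = cc ⊕ 6c = a0
byte 8: (6a ⊕ e0) ⊕ 6f = 8a ⊕ 6f = e5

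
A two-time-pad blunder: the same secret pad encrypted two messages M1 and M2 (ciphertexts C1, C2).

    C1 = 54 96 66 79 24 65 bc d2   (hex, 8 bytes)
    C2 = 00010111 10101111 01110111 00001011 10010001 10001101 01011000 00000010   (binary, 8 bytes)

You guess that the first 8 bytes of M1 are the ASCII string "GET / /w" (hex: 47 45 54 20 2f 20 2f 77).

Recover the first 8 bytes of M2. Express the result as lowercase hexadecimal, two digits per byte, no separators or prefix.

047c45529ac8cba7

First, C1 ⊕ C2 = (M1 ⊕ K) ⊕ (M2 ⊕ K) = M1 ⊕ M2, so the key drops out. Then M2 = (M1 ⊕ M2) ⊕ M1 over the first 8 bytes.
byte 0: (54 XOR 17) XOR 47 = 43 XOR 47 = 04
byte 1: (96 XOR af) XOR 45 = 39 XOR 45 = 7c
byte 2: (66 XOR 77) XOR 54 = 11 XOR 54 = 45
byte 3: (79 XOR 0b) XOR 20 = 72 XOR 20 = 52
byte 4: (24 XOR 91) XOR 2f = b5 XOR 2f = 9a
byte 5: (65 XOR 8d) XOR 20 = e8 XOR 20 = c8
byte 6: (bc XOR 58) XOR 2f = e4 XOR 2f = cb
byte 7: (d2 XOR 02) XOR 77 = d0 XOR 77 = a7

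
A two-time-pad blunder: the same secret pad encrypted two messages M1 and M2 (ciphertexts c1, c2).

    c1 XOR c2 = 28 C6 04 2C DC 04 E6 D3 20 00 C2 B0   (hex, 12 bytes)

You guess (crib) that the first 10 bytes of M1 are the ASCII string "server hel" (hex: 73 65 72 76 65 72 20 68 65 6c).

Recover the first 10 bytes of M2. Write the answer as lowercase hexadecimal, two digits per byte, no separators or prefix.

Since c1 ⊕ c2 = M1 ⊕ M2, XORing with the guessed M1 bytes yields the corresponding M2 bytes: M2 = (c1 ⊕ c2) ⊕ M1.
 40 xor 115 =  91
198 xor 101 = 163
  4 xor 114 = 118
 44 xor 118 =  90
220 xor 101 = 185
  4 xor 114 = 118
230 xor  32 = 198
211 xor 104 = 187
 32 xor 101 =  69
  0 xor 108 = 108

5ba3765ab976c6bb456c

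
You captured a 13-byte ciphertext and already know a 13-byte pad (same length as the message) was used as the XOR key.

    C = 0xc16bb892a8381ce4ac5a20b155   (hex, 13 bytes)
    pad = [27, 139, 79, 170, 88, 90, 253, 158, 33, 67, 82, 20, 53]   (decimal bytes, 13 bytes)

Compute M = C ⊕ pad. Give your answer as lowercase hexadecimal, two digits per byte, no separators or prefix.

dae0f738f062e17a8d1972a560

XOR is its own inverse, so applying the key byte-wise gives the result directly.
c1 ^ 1b = da
6b ^ 8b = e0
b8 ^ 4f = f7
92 ^ aa = 38
a8 ^ 58 = f0
38 ^ 5a = 62
1c ^ fd = e1
e4 ^ 9e = 7a
ac ^ 21 = 8d
5a ^ 43 = 19
20 ^ 52 = 72
b1 ^ 14 = a5
55 ^ 35 = 60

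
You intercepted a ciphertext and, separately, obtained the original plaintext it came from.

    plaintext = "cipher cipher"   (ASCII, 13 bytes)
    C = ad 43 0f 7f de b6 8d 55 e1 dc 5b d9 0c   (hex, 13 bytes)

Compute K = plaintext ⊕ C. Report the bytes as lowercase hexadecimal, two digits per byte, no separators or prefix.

ce2a7f17bbc4ad3688ac33bc7e

Since C = plaintext ⊕ K, XORing both sides with plaintext gives K = plaintext ⊕ C.
63 ^ ad = ce
69 ^ 43 = 2a
70 ^ 0f = 7f
68 ^ 7f = 17
65 ^ de = bb
72 ^ b6 = c4
20 ^ 8d = ad
63 ^ 55 = 36
69 ^ e1 = 88
70 ^ dc = ac
68 ^ 5b = 33
65 ^ d9 = bc
72 ^ 0c = 7e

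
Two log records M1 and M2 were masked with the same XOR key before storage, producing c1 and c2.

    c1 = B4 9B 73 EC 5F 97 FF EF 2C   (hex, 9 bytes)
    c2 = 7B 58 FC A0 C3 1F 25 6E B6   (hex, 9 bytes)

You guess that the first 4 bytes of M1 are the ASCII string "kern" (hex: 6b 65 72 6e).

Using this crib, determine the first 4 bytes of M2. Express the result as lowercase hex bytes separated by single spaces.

a4 a6 fd 22

First, c1 ⊕ c2 = (M1 ⊕ K) ⊕ (M2 ⊕ K) = M1 ⊕ M2, so the key drops out. Then M2 = (M1 ⊕ M2) ⊕ M1 over the first 4 bytes.
byte 0: (b4 ^ 7b) ^ 6b = cf ^ 6b = a4
byte 1: (9b ^ 58) ^ 65 = c3 ^ 65 = a6
byte 2: (73 ^ fc) ^ 72 = 8f ^ 72 = fd
byte 3: (ec ^ a0) ^ 6e = 4c ^ 6e = 22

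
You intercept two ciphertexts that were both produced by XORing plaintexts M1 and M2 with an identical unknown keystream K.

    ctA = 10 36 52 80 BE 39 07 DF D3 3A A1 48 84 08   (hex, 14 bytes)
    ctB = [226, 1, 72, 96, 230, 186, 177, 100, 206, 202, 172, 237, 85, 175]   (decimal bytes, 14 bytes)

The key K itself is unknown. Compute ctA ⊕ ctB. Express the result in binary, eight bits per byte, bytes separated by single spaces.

ctA ⊕ ctB = (M1 ⊕ K) ⊕ (M2 ⊕ K) = M1 ⊕ M2 — the shared key cancels under XOR.
00010000 ^ 11100010 = 11110010
00110110 ^ 00000001 = 00110111
01010010 ^ 01001000 = 00011010
10000000 ^ 01100000 = 11100000
10111110 ^ 11100110 = 01011000
00111001 ^ 10111010 = 10000011
00000111 ^ 10110001 = 10110110
11011111 ^ 01100100 = 10111011
11010011 ^ 11001110 = 00011101
00111010 ^ 11001010 = 11110000
10100001 ^ 10101100 = 00001101
01001000 ^ 11101101 = 10100101
10000100 ^ 01010101 = 11010001
00001000 ^ 10101111 = 10100111

11110010 00110111 00011010 11100000 01011000 10000011 10110110 10111011 00011101 11110000 00001101 10100101 11010001 10100111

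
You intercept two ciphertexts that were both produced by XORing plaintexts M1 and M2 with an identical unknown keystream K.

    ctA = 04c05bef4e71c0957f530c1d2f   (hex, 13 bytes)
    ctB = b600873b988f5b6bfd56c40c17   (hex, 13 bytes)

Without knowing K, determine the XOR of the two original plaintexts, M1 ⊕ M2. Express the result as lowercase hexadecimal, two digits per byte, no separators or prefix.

b2c0dcd4d6fe9bfe8205c81138

ctA ⊕ ctB = (M1 ⊕ K) ⊕ (M2 ⊕ K) = M1 ⊕ M2 — the shared key cancels under XOR.
  4 XOR 182 = 178
192 XOR   0 = 192
 91 XOR 135 = 220
239 XOR  59 = 212
 78 XOR 152 = 214
113 XOR 143 = 254
192 XOR  91 = 155
149 XOR 107 = 254
127 XOR 253 = 130
 83 XOR  86 =   5
 12 XOR 196 = 200
 29 XOR  12 =  17
 47 XOR  23 =  56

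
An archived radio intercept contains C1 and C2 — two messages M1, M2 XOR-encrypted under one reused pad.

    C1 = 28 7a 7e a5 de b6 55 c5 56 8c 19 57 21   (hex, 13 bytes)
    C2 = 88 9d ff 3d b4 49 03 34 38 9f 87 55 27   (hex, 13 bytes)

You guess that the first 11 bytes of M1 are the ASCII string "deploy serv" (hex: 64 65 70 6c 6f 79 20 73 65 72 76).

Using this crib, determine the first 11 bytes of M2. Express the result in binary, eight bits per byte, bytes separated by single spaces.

11000100 10000010 11110001 11110100 00000101 10000110 01110110 10000010 00001011 01100001 11101000

First, C1 ⊕ C2 = (M1 ⊕ K) ⊕ (M2 ⊕ K) = M1 ⊕ M2, so the key drops out. Then M2 = (M1 ⊕ M2) ⊕ M1 over the first 11 bytes.
byte 0: (28 ⊕ 88) ⊕ 64 = a0 ⊕ 64 = c4
byte 1: (7a ⊕ 9d) ⊕ 65 = e7 ⊕ 65 = 82
byte 2: (7e ⊕ ff) ⊕ 70 = 81 ⊕ 70 = f1
byte 3: (a5 ⊕ 3d) ⊕ 6c = 98 ⊕ 6c = f4
byte 4: (de ⊕ b4) ⊕ 6f = 6a ⊕ 6f = 05
byte 5: (b6 ⊕ 49) ⊕ 79 = ff ⊕ 79 = 86
byte 6: (55 ⊕ 03) ⊕ 20 = 56 ⊕ 20 = 76
byte 7: (c5 ⊕ 34) ⊕ 73 = f1 ⊕ 73 = 82
byte 8: (56 ⊕ 38) ⊕ 65 = 6e ⊕ 65 = 0b
byte 9: (8c ⊕ 9f) ⊕ 72 = 13 ⊕ 72 = 61
byte 10: (19 ⊕ 87) ⊕ 76 = 9e ⊕ 76 = e8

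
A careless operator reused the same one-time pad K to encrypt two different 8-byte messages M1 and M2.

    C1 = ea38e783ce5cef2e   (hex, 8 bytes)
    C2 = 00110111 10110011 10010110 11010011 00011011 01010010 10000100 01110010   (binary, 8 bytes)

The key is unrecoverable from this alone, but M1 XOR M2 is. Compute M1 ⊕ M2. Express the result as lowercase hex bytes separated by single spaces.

C1 ⊕ C2 = (M1 ⊕ K) ⊕ (M2 ⊕ K) = M1 ⊕ M2 — the shared key cancels under XOR.
ea ⊕ 37 = dd
38 ⊕ b3 = 8b
e7 ⊕ 96 = 71
83 ⊕ d3 = 50
ce ⊕ 1b = d5
5c ⊕ 52 = 0e
ef ⊕ 84 = 6b
2e ⊕ 72 = 5c

dd 8b 71 50 d5 0e 6b 5c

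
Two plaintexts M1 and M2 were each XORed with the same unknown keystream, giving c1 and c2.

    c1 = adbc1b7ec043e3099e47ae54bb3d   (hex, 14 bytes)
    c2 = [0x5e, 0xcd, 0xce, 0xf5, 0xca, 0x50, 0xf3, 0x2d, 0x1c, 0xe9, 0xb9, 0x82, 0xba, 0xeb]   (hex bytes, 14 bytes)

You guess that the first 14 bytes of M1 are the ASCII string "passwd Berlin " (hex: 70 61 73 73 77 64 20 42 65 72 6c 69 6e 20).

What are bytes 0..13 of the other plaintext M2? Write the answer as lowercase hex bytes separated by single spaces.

83 10 a6 f8 7d 77 30 66 e7 dc 7b bf 6f f6

First, c1 ⊕ c2 = (M1 ⊕ K) ⊕ (M2 ⊕ K) = M1 ⊕ M2, so the key drops out. Then M2 = (M1 ⊕ M2) ⊕ M1 over the first 14 bytes.
byte 0: (ad ^ 5e) ^ 70 = f3 ^ 70 = 83
byte 1: (bc ^ cd) ^ 61 = 71 ^ 61 = 10
byte 2: (1b ^ ce) ^ 73 = d5 ^ 73 = a6
byte 3: (7e ^ f5) ^ 73 = 8b ^ 73 = f8
byte 4: (c0 ^ ca) ^ 77 = 0a ^ 77 = 7d
byte 5: (43 ^ 50) ^ 64 = 13 ^ 64 = 77
byte 6: (e3 ^ f3) ^ 20 = 10 ^ 20 = 30
byte 7: (09 ^ 2d) ^ 42 = 24 ^ 42 = 66
byte 8: (9e ^ 1c) ^ 65 = 82 ^ 65 = e7
byte 9: (47 ^ e9) ^ 72 = ae ^ 72 = dc
byte 10: (ae ^ b9) ^ 6c = 17 ^ 6c = 7b
byte 11: (54 ^ 82) ^ 69 = d6 ^ 69 = bf
byte 12: (bb ^ ba) ^ 6e = 01 ^ 6e = 6f
byte 13: (3d ^ eb) ^ 20 = d6 ^ 20 = f6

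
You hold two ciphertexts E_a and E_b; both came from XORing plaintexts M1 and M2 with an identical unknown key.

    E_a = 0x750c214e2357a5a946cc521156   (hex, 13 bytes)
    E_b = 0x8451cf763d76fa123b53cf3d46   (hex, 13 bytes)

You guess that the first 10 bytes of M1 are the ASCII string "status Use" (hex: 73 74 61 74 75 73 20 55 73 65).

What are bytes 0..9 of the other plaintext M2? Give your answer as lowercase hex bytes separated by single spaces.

First, E_a ⊕ E_b = (M1 ⊕ K) ⊕ (M2 ⊕ K) = M1 ⊕ M2, so the key drops out. Then M2 = (M1 ⊕ M2) ⊕ M1 over the first 10 bytes.
byte 0: (75 XOR 84) XOR 73 = f1 XOR 73 = 82
byte 1: (0c XOR 51) XOR 74 = 5d XOR 74 = 29
byte 2: (21 XOR cf) XOR 61 = ee XOR 61 = 8f
byte 3: (4e XOR 76) XOR 74 = 38 XOR 74 = 4c
byte 4: (23 XOR 3d) XOR 75 = 1e XOR 75 = 6b
byte 5: (57 XOR 76) XOR 73 = 21 XOR 73 = 52
byte 6: (a5 XOR fa) XOR 20 = 5f XOR 20 = 7f
byte 7: (a9 XOR 12) XOR 55 = bb XOR 55 = ee
byte 8: (46 XOR 3b) XOR 73 = 7d XOR 73 = 0e
byte 9: (cc XOR 53) XOR 65 = 9f XOR 65 = fa

82 29 8f 4c 6b 52 7f ee 0e fa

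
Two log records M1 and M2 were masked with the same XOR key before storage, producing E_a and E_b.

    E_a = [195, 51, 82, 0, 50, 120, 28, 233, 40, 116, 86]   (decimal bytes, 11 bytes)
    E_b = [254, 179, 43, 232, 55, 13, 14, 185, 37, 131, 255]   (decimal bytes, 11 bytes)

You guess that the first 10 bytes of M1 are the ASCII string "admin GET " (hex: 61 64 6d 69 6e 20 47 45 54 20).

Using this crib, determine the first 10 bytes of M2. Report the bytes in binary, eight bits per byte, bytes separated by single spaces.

01011100 11100100 00010100 10000001 01101011 01010101 01010101 00010101 01011001 11010111

First, E_a ⊕ E_b = (M1 ⊕ K) ⊕ (M2 ⊕ K) = M1 ⊕ M2, so the key drops out. Then M2 = (M1 ⊕ M2) ⊕ M1 over the first 10 bytes.
byte 0: (c3 ^ fe) ^ 61 = 3d ^ 61 = 5c
byte 1: (33 ^ b3) ^ 64 = 80 ^ 64 = e4
byte 2: (52 ^ 2b) ^ 6d = 79 ^ 6d = 14
byte 3: (00 ^ e8) ^ 69 = e8 ^ 69 = 81
byte 4: (32 ^ 37) ^ 6e = 05 ^ 6e = 6b
byte 5: (78 ^ 0d) ^ 20 = 75 ^ 20 = 55
byte 6: (1c ^ 0e) ^ 47 = 12 ^ 47 = 55
byte 7: (e9 ^ b9) ^ 45 = 50 ^ 45 = 15
byte 8: (28 ^ 25) ^ 54 = 0d ^ 54 = 59
byte 9: (74 ^ 83) ^ 20 = f7 ^ 20 = d7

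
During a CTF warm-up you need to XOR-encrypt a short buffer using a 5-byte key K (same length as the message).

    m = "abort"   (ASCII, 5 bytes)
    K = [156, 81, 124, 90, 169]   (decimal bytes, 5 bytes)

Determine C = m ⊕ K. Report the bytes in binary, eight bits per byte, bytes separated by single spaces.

XOR is its own inverse, so applying the key byte-wise gives the result directly.
61 ⊕ 9c = fd
62 ⊕ 51 = 33
6f ⊕ 7c = 13
72 ⊕ 5a = 28
74 ⊕ a9 = dd

11111101 00110011 00010011 00101000 11011101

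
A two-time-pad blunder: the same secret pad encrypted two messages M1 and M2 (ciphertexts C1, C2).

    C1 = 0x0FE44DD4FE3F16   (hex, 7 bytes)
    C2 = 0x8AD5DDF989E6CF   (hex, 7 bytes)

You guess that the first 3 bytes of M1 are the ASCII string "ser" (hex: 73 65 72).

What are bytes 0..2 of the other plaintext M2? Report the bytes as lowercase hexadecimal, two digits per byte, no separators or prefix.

f654e2

First, C1 ⊕ C2 = (M1 ⊕ K) ⊕ (M2 ⊕ K) = M1 ⊕ M2, so the key drops out. Then M2 = (M1 ⊕ M2) ⊕ M1 over the first 3 bytes.
byte 0: (0f ^ 8a) ^ 73 = 85 ^ 73 = f6
byte 1: (e4 ^ d5) ^ 65 = 31 ^ 65 = 54
byte 2: (4d ^ dd) ^ 72 = 90 ^ 72 = e2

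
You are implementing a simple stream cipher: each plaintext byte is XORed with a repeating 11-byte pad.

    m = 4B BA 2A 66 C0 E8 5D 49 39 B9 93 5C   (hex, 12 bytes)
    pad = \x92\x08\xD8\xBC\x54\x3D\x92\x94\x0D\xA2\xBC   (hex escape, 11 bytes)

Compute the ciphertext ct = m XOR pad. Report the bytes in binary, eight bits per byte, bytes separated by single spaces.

The 11-byte key repeats, so the effective keystream is 92 08 d8 bc 54 3d 92 94 0d a2 bc 92.
byte 0:  75 ⊕ 146 = 217
byte 1: 186 ⊕   8 = 178
byte 2:  42 ⊕ 216 = 242
byte 3: 102 ⊕ 188 = 218
byte 4: 192 ⊕  84 = 148
byte 5: 232 ⊕  61 = 213
byte 6:  93 ⊕ 146 = 207
byte 7:  73 ⊕ 148 = 221
byte 8:  57 ⊕  13 =  52
byte 9: 185 ⊕ 162 =  27
byte 10: 147 ⊕ 188 =  47
byte 11:  92 ⊕ 146 = 206

11011001 10110010 11110010 11011010 10010100 11010101 11001111 11011101 00110100 00011011 00101111 11001110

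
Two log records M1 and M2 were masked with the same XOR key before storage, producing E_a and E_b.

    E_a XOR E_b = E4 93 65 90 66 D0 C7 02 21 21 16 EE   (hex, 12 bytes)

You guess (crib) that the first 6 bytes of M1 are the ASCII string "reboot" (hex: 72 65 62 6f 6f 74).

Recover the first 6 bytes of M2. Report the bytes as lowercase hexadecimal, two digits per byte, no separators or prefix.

96f607ff09a4

Since E_a ⊕ E_b = M1 ⊕ M2, XORing with the guessed M1 bytes yields the corresponding M2 bytes: M2 = (E_a ⊕ E_b) ⊕ M1.
byte 0: e4 ^ 72 = 96
byte 1: 93 ^ 65 = f6
byte 2: 65 ^ 62 = 07
byte 3: 90 ^ 6f = ff
byte 4: 66 ^ 6f = 09
byte 5: d0 ^ 74 = a4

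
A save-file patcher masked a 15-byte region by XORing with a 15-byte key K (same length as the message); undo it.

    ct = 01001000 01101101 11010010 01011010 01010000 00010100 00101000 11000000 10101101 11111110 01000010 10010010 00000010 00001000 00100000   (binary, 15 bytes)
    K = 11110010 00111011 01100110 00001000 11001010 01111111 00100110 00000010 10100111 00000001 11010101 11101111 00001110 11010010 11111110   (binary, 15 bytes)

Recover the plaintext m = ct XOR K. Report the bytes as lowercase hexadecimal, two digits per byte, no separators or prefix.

48 ⊕ f2 = ba
6d ⊕ 3b = 56
d2 ⊕ 66 = b4
5a ⊕ 08 = 52
50 ⊕ ca = 9a
14 ⊕ 7f = 6b
28 ⊕ 26 = 0e
c0 ⊕ 02 = c2
ad ⊕ a7 = 0a
fe ⊕ 01 = ff
42 ⊕ d5 = 97
92 ⊕ ef = 7d
02 ⊕ 0e = 0c
08 ⊕ d2 = da
20 ⊕ fe = de

ba56b4529a6b0ec20aff977d0cdade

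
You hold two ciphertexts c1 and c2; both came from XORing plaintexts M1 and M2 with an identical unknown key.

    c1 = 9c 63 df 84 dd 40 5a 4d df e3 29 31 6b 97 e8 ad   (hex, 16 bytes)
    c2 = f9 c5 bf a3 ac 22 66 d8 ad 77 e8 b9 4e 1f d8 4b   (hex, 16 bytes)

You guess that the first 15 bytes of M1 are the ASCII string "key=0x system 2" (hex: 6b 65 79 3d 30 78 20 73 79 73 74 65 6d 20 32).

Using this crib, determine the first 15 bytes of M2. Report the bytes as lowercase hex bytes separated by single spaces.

0e c3 19 1a 41 1a 1c e6 0b e7 b5 ed 48 a8 02

First, c1 ⊕ c2 = (M1 ⊕ K) ⊕ (M2 ⊕ K) = M1 ⊕ M2, so the key drops out. Then M2 = (M1 ⊕ M2) ⊕ M1 over the first 15 bytes.
byte 0: (9c ⊕ f9) ⊕ 6b = 65 ⊕ 6b = 0e
byte 1: (63 ⊕ c5) ⊕ 65 = a6 ⊕ 65 = c3
byte 2: (df ⊕ bf) ⊕ 79 = 60 ⊕ 79 = 19
byte 3: (84 ⊕ a3) ⊕ 3d = 27 ⊕ 3d = 1a
byte 4: (dd ⊕ ac) ⊕ 30 = 71 ⊕ 30 = 41
byte 5: (40 ⊕ 22) ⊕ 78 = 62 ⊕ 78 = 1a
byte 6: (5a ⊕ 66) ⊕ 20 = 3c ⊕ 20 = 1c
byte 7: (4d ⊕ d8) ⊕ 73 = 95 ⊕ 73 = e6
byte 8: (df ⊕ ad) ⊕ 79 = 72 ⊕ 79 = 0b
byte 9: (e3 ⊕ 77) ⊕ 73 = 94 ⊕ 73 = e7
byte 10: (29 ⊕ e8) ⊕ 74 = c1 ⊕ 74 = b5
byte 11: (31 ⊕ b9) ⊕ 65 = 88 ⊕ 65 = ed
byte 12: (6b ⊕ 4e) ⊕ 6d = 25 ⊕ 6d = 48
byte 13: (97 ⊕ 1f) ⊕ 20 = 88 ⊕ 20 = a8
byte 14: (e8 ⊕ d8) ⊕ 32 = 30 ⊕ 32 = 02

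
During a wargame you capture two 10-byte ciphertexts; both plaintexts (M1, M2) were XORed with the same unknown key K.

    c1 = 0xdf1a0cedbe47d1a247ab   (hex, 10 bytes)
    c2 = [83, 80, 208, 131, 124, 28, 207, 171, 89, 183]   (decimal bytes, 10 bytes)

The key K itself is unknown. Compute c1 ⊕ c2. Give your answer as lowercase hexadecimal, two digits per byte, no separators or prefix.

8c4adc6ec25b1e091e1c

c1 ⊕ c2 = (M1 ⊕ K) ⊕ (M2 ⊕ K) = M1 ⊕ M2 — the shared key cancels under XOR.
df xor 53 = 8c
1a xor 50 = 4a
0c xor d0 = dc
ed xor 83 = 6e
be xor 7c = c2
47 xor 1c = 5b
d1 xor cf = 1e
a2 xor ab = 09
47 xor 59 = 1e
ab xor b7 = 1c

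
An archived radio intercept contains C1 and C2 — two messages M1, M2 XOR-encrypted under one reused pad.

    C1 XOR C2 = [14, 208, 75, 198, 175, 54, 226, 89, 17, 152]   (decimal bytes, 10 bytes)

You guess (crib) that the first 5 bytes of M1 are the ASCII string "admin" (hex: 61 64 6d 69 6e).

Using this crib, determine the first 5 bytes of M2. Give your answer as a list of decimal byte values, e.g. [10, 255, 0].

[111, 180, 38, 175, 193]

Since C1 ⊕ C2 = M1 ⊕ M2, XORing with the guessed M1 bytes yields the corresponding M2 bytes: M2 = (C1 ⊕ C2) ⊕ M1.
0e xor 61 = 6f
d0 xor 64 = b4
4b xor 6d = 26
c6 xor 69 = af
af xor 6e = c1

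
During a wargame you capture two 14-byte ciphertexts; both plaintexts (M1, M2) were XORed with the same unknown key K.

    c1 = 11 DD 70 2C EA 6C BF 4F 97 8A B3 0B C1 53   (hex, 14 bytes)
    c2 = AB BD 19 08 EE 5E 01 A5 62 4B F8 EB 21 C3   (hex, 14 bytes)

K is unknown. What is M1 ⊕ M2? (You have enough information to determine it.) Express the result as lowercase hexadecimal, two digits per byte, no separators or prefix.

c1 ⊕ c2 = (M1 ⊕ K) ⊕ (M2 ⊕ K) = M1 ⊕ M2 — the shared key cancels under XOR.
byte 0: 11 ^ ab = ba
byte 1: dd ^ bd = 60
byte 2: 70 ^ 19 = 69
byte 3: 2c ^ 08 = 24
byte 4: ea ^ ee = 04
byte 5: 6c ^ 5e = 32
byte 6: bf ^ 01 = be
byte 7: 4f ^ a5 = ea
byte 8: 97 ^ 62 = f5
byte 9: 8a ^ 4b = c1
byte 10: b3 ^ f8 = 4b
byte 11: 0b ^ eb = e0
byte 12: c1 ^ 21 = e0
byte 13: 53 ^ c3 = 90

ba6069240432beeaf5c14be0e090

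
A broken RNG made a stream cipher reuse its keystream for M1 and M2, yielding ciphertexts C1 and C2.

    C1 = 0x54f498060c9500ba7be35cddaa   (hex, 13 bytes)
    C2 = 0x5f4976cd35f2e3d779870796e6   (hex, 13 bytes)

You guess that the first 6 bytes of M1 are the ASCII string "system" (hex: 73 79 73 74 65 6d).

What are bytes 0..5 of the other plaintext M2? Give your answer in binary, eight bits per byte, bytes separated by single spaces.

First, C1 ⊕ C2 = (M1 ⊕ K) ⊕ (M2 ⊕ K) = M1 ⊕ M2, so the key drops out. Then M2 = (M1 ⊕ M2) ⊕ M1 over the first 6 bytes.
byte 0: (54 ^ 5f) ^ 73 = 0b ^ 73 = 78
byte 1: (f4 ^ 49) ^ 79 = bd ^ 79 = c4
byte 2: (98 ^ 76) ^ 73 = ee ^ 73 = 9d
byte 3: (06 ^ cd) ^ 74 = cb ^ 74 = bf
byte 4: (0c ^ 35) ^ 65 = 39 ^ 65 = 5c
byte 5: (95 ^ f2) ^ 6d = 67 ^ 6d = 0a

01111000 11000100 10011101 10111111 01011100 00001010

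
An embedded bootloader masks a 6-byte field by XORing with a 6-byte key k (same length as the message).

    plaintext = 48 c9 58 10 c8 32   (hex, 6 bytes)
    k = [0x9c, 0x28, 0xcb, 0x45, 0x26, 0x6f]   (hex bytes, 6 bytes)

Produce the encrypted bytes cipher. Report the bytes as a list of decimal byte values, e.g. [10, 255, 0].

[212, 225, 147, 85, 238, 93]

XOR is its own inverse, so applying the key byte-wise gives the result directly.
48 XOR 9c = d4
c9 XOR 28 = e1
58 XOR cb = 93
10 XOR 45 = 55
c8 XOR 26 = ee
32 XOR 6f = 5d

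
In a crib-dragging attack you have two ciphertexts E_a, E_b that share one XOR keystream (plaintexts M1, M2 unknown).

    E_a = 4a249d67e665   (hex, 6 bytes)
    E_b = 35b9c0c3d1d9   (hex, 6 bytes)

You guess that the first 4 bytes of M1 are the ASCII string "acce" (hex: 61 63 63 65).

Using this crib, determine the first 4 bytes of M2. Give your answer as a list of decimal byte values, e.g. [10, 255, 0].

[30, 254, 62, 193]

First, E_a ⊕ E_b = (M1 ⊕ K) ⊕ (M2 ⊕ K) = M1 ⊕ M2, so the key drops out. Then M2 = (M1 ⊕ M2) ⊕ M1 over the first 4 bytes.
byte 0: (4a ⊕ 35) ⊕ 61 = 7f ⊕ 61 = 1e
byte 1: (24 ⊕ b9) ⊕ 63 = 9d ⊕ 63 = fe
byte 2: (9d ⊕ c0) ⊕ 63 = 5d ⊕ 63 = 3e
byte 3: (67 ⊕ c3) ⊕ 65 = a4 ⊕ 65 = c1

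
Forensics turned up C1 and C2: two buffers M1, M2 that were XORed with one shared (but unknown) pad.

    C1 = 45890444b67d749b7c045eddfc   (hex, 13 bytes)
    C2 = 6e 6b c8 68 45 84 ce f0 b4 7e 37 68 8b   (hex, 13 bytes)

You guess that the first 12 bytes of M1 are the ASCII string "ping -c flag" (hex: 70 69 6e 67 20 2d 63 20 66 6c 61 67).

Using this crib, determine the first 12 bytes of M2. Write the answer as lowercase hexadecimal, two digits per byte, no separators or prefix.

First, C1 ⊕ C2 = (M1 ⊕ K) ⊕ (M2 ⊕ K) = M1 ⊕ M2, so the key drops out. Then M2 = (M1 ⊕ M2) ⊕ M1 over the first 12 bytes.
byte 0: (45 XOR 6e) XOR 70 = 2b XOR 70 = 5b
byte 1: (89 XOR 6b) XOR 69 = e2 XOR 69 = 8b
byte 2: (04 XOR c8) XOR 6e = cc XOR 6e = a2
byte 3: (44 XOR 68) XOR 67 = 2c XOR 67 = 4b
byte 4: (b6 XOR 45) XOR 20 = f3 XOR 20 = d3
byte 5: (7d XOR 84) XOR 2d = f9 XOR 2d = d4
byte 6: (74 XOR ce) XOR 63 = ba XOR 63 = d9
byte 7: (9b XOR f0) XOR 20 = 6b XOR 20 = 4b
byte 8: (7c XOR b4) XOR 66 = c8 XOR 66 = ae
byte 9: (04 XOR 7e) XOR 6c = 7a XOR 6c = 16
byte 10: (5e XOR 37) XOR 61 = 69 XOR 61 = 08
byte 11: (dd XOR 68) XOR 67 = b5 XOR 67 = d2

5b8ba24bd3d4d94bae1608d2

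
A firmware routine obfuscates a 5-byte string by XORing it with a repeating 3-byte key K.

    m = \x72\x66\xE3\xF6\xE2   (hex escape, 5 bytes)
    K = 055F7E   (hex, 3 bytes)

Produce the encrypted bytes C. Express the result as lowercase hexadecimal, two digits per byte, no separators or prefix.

77399df3bd

The 3-byte key repeats, so the effective keystream is 05 5f 7e 05 5f.
byte 0: 114 XOR   5 = 119
byte 1: 102 XOR  95 =  57
byte 2: 227 XOR 126 = 157
byte 3: 246 XOR   5 = 243
byte 4: 226 XOR  95 = 189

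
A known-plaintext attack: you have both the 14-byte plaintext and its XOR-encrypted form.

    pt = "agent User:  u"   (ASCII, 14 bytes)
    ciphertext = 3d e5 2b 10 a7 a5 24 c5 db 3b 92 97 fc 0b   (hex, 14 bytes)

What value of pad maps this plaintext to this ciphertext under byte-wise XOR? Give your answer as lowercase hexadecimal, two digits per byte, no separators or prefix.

5c824e7ed38571b6be49a8b7dc7e

Since ciphertext = pt ⊕ pad, XORing both sides with pt gives pad = pt ⊕ ciphertext.
byte 0: 61 xor 3d = 5c
byte 1: 67 xor e5 = 82
byte 2: 65 xor 2b = 4e
byte 3: 6e xor 10 = 7e
byte 4: 74 xor a7 = d3
byte 5: 20 xor a5 = 85
byte 6: 55 xor 24 = 71
byte 7: 73 xor c5 = b6
byte 8: 65 xor db = be
byte 9: 72 xor 3b = 49
byte 10: 3a xor 92 = a8
byte 11: 20 xor 97 = b7
byte 12: 20 xor fc = dc
byte 13: 75 xor 0b = 7e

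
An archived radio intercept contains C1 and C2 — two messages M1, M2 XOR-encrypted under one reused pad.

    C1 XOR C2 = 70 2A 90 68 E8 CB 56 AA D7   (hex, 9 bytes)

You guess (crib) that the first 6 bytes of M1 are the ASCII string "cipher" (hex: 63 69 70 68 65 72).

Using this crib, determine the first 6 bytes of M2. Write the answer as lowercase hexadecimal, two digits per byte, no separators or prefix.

Since C1 ⊕ C2 = M1 ⊕ M2, XORing with the guessed M1 bytes yields the corresponding M2 bytes: M2 = (C1 ⊕ C2) ⊕ M1.
byte 0: 112 ⊕  99 =  19
byte 1:  42 ⊕ 105 =  67
byte 2: 144 ⊕ 112 = 224
byte 3: 104 ⊕ 104 =   0
byte 4: 232 ⊕ 101 = 141
byte 5: 203 ⊕ 114 = 185

1343e0008db9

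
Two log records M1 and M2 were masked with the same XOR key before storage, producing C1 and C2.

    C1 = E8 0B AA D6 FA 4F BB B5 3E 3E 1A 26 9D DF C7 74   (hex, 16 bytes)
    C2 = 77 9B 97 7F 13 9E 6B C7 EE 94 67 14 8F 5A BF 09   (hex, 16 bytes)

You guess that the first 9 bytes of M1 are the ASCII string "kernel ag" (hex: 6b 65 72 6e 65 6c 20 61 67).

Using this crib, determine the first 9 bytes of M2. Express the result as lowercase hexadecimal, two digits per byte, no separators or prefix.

First, C1 ⊕ C2 = (M1 ⊕ K) ⊕ (M2 ⊕ K) = M1 ⊕ M2, so the key drops out. Then M2 = (M1 ⊕ M2) ⊕ M1 over the first 9 bytes.
byte 0: (e8 ⊕ 77) ⊕ 6b = 9f ⊕ 6b = f4
byte 1: (0b ⊕ 9b) ⊕ 65 = 90 ⊕ 65 = f5
byte 2: (aa ⊕ 97) ⊕ 72 = 3d ⊕ 72 = 4f
byte 3: (d6 ⊕ 7f) ⊕ 6e = a9 ⊕ 6e = c7
byte 4: (fa ⊕ 13) ⊕ 65 = e9 ⊕ 65 = 8c
byte 5: (4f ⊕ 9e) ⊕ 6c = d1 ⊕ 6c = bd
byte 6: (bb ⊕ 6b) ⊕ 20 = d0 ⊕ 20 = f0
byte 7: (b5 ⊕ c7) ⊕ 61 = 72 ⊕ 61 = 13
byte 8: (3e ⊕ ee) ⊕ 67 = d0 ⊕ 67 = b7

f4f54fc78cbdf013b7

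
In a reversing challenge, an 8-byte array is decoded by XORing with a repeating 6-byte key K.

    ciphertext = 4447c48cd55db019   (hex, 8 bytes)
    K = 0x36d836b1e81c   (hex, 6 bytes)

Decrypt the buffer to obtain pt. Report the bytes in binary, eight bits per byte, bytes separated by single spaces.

01110010 10011111 11110010 00111101 00111101 01000001 10000110 11000001

The 6-byte key repeats, so the effective keystream is 36 d8 36 b1 e8 1c 36 d8.
byte 0: 01000100 ^ 00110110 = 01110010
byte 1: 01000111 ^ 11011000 = 10011111
byte 2: 11000100 ^ 00110110 = 11110010
byte 3: 10001100 ^ 10110001 = 00111101
byte 4: 11010101 ^ 11101000 = 00111101
byte 5: 01011101 ^ 00011100 = 01000001
byte 6: 10110000 ^ 00110110 = 10000110
byte 7: 00011001 ^ 11011000 = 11000001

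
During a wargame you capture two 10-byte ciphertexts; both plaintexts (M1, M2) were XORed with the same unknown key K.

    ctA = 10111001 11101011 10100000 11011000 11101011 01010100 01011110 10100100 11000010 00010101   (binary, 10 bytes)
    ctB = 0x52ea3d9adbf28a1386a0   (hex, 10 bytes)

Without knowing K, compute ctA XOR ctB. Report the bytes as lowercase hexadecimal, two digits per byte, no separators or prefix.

eb019d4230a6d4b744b5

ctA ⊕ ctB = (M1 ⊕ K) ⊕ (M2 ⊕ K) = M1 ⊕ M2 — the shared key cancels under XOR.
185 xor  82 = 235
235 xor 234 =   1
160 xor  61 = 157
216 xor 154 =  66
235 xor 219 =  48
 84 xor 242 = 166
 94 xor 138 = 212
164 xor  19 = 183
194 xor 134 =  68
 21 xor 160 = 181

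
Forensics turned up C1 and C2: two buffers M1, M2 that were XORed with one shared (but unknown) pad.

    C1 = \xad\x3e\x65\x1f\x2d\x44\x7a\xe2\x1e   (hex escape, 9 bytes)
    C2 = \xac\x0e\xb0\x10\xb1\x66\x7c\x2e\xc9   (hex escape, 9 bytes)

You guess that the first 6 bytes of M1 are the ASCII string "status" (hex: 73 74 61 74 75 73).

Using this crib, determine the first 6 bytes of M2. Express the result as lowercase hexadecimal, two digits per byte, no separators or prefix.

First, C1 ⊕ C2 = (M1 ⊕ K) ⊕ (M2 ⊕ K) = M1 ⊕ M2, so the key drops out. Then M2 = (M1 ⊕ M2) ⊕ M1 over the first 6 bytes.
byte 0: (ad ^ ac) ^ 73 = 01 ^ 73 = 72
byte 1: (3e ^ 0e) ^ 74 = 30 ^ 74 = 44
byte 2: (65 ^ b0) ^ 61 = d5 ^ 61 = b4
byte 3: (1f ^ 10) ^ 74 = 0f ^ 74 = 7b
byte 4: (2d ^ b1) ^ 75 = 9c ^ 75 = e9
byte 5: (44 ^ 66) ^ 73 = 22 ^ 73 = 51

7244b47be951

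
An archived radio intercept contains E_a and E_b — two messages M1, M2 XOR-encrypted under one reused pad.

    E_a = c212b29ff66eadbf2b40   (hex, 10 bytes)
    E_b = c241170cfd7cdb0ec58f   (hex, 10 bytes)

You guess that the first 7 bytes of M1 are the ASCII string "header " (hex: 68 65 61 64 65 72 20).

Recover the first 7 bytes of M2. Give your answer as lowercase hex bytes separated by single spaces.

First, E_a ⊕ E_b = (M1 ⊕ K) ⊕ (M2 ⊕ K) = M1 ⊕ M2, so the key drops out. Then M2 = (M1 ⊕ M2) ⊕ M1 over the first 7 bytes.
byte 0: (c2 xor c2) xor 68 = 00 xor 68 = 68
byte 1: (12 xor 41) xor 65 = 53 xor 65 = 36
byte 2: (b2 xor 17) xor 61 = a5 xor 61 = c4
byte 3: (9f xor 0c) xor 64 = 93 xor 64 = f7
byte 4: (f6 xor fd) xor 65 = 0b xor 65 = 6e
byte 5: (6e xor 7c) xor 72 = 12 xor 72 = 60
byte 6: (ad xor db) xor 20 = 76 xor 20 = 56

68 36 c4 f7 6e 60 56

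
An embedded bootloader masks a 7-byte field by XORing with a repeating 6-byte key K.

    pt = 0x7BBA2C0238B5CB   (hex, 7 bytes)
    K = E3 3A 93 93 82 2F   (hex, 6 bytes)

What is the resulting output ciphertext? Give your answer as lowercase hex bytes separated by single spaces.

The 6-byte key repeats, so the effective keystream is e3 3a 93 93 82 2f e3.
byte 0: 7b XOR e3 = 98
byte 1: ba XOR 3a = 80
byte 2: 2c XOR 93 = bf
byte 3: 02 XOR 93 = 91
byte 4: 38 XOR 82 = ba
byte 5: b5 XOR 2f = 9a
byte 6: cb XOR e3 = 28

98 80 bf 91 ba 9a 28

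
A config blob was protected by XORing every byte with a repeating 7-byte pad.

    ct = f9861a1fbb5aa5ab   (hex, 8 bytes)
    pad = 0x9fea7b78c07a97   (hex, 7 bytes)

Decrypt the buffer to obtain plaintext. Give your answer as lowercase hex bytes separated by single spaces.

66 6c 61 67 7b 20 32 34

The 7-byte key repeats, so the effective keystream is 9f ea 7b 78 c0 7a 97 9f.
byte 0: 11111001 ⊕ 10011111 = 01100110
byte 1: 10000110 ⊕ 11101010 = 01101100
byte 2: 00011010 ⊕ 01111011 = 01100001
byte 3: 00011111 ⊕ 01111000 = 01100111
byte 4: 10111011 ⊕ 11000000 = 01111011
byte 5: 01011010 ⊕ 01111010 = 00100000
byte 6: 10100101 ⊕ 10010111 = 00110010
byte 7: 10101011 ⊕ 10011111 = 00110100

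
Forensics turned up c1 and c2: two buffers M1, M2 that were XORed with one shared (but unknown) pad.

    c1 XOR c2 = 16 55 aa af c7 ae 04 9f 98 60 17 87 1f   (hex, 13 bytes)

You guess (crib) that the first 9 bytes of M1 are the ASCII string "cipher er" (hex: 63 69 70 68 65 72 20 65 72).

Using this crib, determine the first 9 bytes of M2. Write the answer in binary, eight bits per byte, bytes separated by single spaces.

01110101 00111100 11011010 11000111 10100010 11011100 00100100 11111010 11101010

Since c1 ⊕ c2 = M1 ⊕ M2, XORing with the guessed M1 bytes yields the corresponding M2 bytes: M2 = (c1 ⊕ c2) ⊕ M1.
byte 0: 16 ^ 63 = 75
byte 1: 55 ^ 69 = 3c
byte 2: aa ^ 70 = da
byte 3: af ^ 68 = c7
byte 4: c7 ^ 65 = a2
byte 5: ae ^ 72 = dc
byte 6: 04 ^ 20 = 24
byte 7: 9f ^ 65 = fa
byte 8: 98 ^ 72 = ea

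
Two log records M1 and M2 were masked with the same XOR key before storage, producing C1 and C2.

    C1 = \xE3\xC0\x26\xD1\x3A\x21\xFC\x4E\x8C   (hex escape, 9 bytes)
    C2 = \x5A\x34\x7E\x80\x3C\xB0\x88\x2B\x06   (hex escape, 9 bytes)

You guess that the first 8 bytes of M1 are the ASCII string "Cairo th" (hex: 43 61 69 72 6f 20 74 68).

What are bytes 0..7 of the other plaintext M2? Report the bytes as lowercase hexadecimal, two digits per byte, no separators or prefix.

First, C1 ⊕ C2 = (M1 ⊕ K) ⊕ (M2 ⊕ K) = M1 ⊕ M2, so the key drops out. Then M2 = (M1 ⊕ M2) ⊕ M1 over the first 8 bytes.
byte 0: (e3 xor 5a) xor 43 = b9 xor 43 = fa
byte 1: (c0 xor 34) xor 61 = f4 xor 61 = 95
byte 2: (26 xor 7e) xor 69 = 58 xor 69 = 31
byte 3: (d1 xor 80) xor 72 = 51 xor 72 = 23
byte 4: (3a xor 3c) xor 6f = 06 xor 6f = 69
byte 5: (21 xor b0) xor 20 = 91 xor 20 = b1
byte 6: (fc xor 88) xor 74 = 74 xor 74 = 00
byte 7: (4e xor 2b) xor 68 = 65 xor 68 = 0d

fa95312369b1000d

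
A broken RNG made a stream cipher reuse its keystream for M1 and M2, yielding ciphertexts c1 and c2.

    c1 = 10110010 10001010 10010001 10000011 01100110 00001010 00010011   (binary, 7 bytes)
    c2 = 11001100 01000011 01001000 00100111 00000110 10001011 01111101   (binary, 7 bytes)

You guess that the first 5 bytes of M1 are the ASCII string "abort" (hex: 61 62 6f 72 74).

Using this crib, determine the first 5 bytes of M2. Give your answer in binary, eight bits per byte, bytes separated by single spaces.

First, c1 ⊕ c2 = (M1 ⊕ K) ⊕ (M2 ⊕ K) = M1 ⊕ M2, so the key drops out. Then M2 = (M1 ⊕ M2) ⊕ M1 over the first 5 bytes.
byte 0: (b2 ⊕ cc) ⊕ 61 = 7e ⊕ 61 = 1f
byte 1: (8a ⊕ 43) ⊕ 62 = c9 ⊕ 62 = ab
byte 2: (91 ⊕ 48) ⊕ 6f = d9 ⊕ 6f = b6
byte 3: (83 ⊕ 27) ⊕ 72 = a4 ⊕ 72 = d6
byte 4: (66 ⊕ 06) ⊕ 74 = 60 ⊕ 74 = 14

00011111 10101011 10110110 11010110 00010100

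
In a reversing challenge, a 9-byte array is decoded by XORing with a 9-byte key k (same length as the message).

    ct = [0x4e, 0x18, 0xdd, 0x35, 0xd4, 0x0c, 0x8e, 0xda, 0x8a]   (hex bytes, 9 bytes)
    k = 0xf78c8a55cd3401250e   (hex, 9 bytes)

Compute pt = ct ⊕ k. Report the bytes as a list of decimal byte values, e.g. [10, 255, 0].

4e ^ f7 = b9
18 ^ 8c = 94
dd ^ 8a = 57
35 ^ 55 = 60
d4 ^ cd = 19
0c ^ 34 = 38
8e ^ 01 = 8f
da ^ 25 = ff
8a ^ 0e = 84

[185, 148, 87, 96, 25, 56, 143, 255, 132]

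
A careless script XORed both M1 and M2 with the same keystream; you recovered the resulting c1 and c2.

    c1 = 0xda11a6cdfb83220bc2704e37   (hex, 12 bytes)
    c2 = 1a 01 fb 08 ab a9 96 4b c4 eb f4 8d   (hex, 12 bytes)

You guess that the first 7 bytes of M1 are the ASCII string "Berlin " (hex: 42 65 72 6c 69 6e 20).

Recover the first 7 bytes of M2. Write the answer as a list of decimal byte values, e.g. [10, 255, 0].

[130, 117, 47, 169, 57, 68, 148]

First, c1 ⊕ c2 = (M1 ⊕ K) ⊕ (M2 ⊕ K) = M1 ⊕ M2, so the key drops out. Then M2 = (M1 ⊕ M2) ⊕ M1 over the first 7 bytes.
byte 0: (da ^ 1a) ^ 42 = c0 ^ 42 = 82
byte 1: (11 ^ 01) ^ 65 = 10 ^ 65 = 75
byte 2: (a6 ^ fb) ^ 72 = 5d ^ 72 = 2f
byte 3: (cd ^ 08) ^ 6c = c5 ^ 6c = a9
byte 4: (fb ^ ab) ^ 69 = 50 ^ 69 = 39
byte 5: (83 ^ a9) ^ 6e = 2a ^ 6e = 44
byte 6: (22 ^ 96) ^ 20 = b4 ^ 20 = 94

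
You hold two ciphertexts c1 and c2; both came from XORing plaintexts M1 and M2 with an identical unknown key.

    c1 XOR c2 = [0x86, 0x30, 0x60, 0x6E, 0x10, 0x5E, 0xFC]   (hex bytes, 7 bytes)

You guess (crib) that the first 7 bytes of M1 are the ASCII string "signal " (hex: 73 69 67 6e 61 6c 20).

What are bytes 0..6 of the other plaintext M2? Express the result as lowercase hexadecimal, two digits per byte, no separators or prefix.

Since c1 ⊕ c2 = M1 ⊕ M2, XORing with the guessed M1 bytes yields the corresponding M2 bytes: M2 = (c1 ⊕ c2) ⊕ M1.
134 ⊕ 115 = 245
 48 ⊕ 105 =  89
 96 ⊕ 103 =   7
110 ⊕ 110 =   0
 16 ⊕  97 = 113
 94 ⊕ 108 =  50
252 ⊕  32 = 220

f55907007132dc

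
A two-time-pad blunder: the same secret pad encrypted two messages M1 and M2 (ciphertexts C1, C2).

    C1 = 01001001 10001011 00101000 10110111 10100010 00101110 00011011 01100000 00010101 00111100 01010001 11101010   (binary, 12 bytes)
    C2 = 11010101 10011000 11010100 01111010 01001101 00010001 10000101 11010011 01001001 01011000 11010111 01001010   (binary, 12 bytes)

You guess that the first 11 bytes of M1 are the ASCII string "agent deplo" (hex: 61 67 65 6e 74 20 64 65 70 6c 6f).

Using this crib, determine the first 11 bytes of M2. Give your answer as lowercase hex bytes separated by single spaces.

fd 74 99 a3 9b 1f fa d6 2c 08 e9

First, C1 ⊕ C2 = (M1 ⊕ K) ⊕ (M2 ⊕ K) = M1 ⊕ M2, so the key drops out. Then M2 = (M1 ⊕ M2) ⊕ M1 over the first 11 bytes.
byte 0: (49 ⊕ d5) ⊕ 61 = 9c ⊕ 61 = fd
byte 1: (8b ⊕ 98) ⊕ 67 = 13 ⊕ 67 = 74
byte 2: (28 ⊕ d4) ⊕ 65 = fc ⊕ 65 = 99
byte 3: (b7 ⊕ 7a) ⊕ 6e = cd ⊕ 6e = a3
byte 4: (a2 ⊕ 4d) ⊕ 74 = ef ⊕ 74 = 9b
byte 5: (2e ⊕ 11) ⊕ 20 = 3f ⊕ 20 = 1f
byte 6: (1b ⊕ 85) ⊕ 64 = 9e ⊕ 64 = fa
byte 7: (60 ⊕ d3) ⊕ 65 = b3 ⊕ 65 = d6
byte 8: (15 ⊕ 49) ⊕ 70 = 5c ⊕ 70 = 2c
byte 9: (3c ⊕ 58) ⊕ 6c = 64 ⊕ 6c = 08
byte 10: (51 ⊕ d7) ⊕ 6f = 86 ⊕ 6f = e9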